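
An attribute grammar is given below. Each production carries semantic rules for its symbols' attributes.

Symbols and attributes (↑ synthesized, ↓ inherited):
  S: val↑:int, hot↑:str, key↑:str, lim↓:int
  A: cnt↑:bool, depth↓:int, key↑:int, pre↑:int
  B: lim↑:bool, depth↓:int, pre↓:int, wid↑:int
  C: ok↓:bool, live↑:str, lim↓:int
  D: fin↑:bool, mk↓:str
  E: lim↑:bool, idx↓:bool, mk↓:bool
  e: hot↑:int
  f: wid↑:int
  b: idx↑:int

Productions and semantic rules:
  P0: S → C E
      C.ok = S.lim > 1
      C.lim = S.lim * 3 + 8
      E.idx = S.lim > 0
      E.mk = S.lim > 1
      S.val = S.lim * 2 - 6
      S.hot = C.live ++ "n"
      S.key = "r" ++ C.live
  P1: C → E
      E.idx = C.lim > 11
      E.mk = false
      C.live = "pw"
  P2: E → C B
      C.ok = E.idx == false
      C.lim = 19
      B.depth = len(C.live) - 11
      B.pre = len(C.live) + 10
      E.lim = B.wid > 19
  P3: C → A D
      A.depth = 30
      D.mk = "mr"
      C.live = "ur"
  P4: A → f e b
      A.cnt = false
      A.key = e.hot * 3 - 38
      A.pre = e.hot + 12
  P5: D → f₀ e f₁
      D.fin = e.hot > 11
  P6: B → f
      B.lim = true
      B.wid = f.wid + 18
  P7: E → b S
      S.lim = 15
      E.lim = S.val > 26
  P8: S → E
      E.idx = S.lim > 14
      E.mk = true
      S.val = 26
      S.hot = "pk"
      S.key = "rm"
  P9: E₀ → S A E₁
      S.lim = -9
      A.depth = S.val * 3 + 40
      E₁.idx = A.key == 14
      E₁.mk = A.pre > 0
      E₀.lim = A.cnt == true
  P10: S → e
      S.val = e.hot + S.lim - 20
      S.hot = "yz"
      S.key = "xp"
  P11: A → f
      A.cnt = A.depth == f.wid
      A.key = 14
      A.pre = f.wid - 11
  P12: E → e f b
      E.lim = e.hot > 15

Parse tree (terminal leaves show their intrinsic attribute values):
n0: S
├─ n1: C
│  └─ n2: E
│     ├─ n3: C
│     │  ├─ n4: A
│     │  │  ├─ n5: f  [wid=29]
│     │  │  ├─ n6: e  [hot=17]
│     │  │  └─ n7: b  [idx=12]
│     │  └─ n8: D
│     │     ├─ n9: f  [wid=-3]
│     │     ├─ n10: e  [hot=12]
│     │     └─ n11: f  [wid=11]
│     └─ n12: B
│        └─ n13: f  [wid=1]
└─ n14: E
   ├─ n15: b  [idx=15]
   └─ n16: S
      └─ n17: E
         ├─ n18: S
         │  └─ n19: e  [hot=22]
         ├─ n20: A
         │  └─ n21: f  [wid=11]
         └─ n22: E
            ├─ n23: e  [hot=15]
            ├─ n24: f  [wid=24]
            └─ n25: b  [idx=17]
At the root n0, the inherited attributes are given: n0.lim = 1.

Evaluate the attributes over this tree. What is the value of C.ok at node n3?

true

1. n0.lim = 1  [given at root]
2. n1.ok = false  [S.lim > 1]
3. n1.lim = 11  [S.lim * 3 + 8]
4. n2.idx = false  [C.lim > 11]
5. n2.mk = false  [false]
6. n3.ok = true  [E.idx == false]
7. n3.lim = 19  [19]
8. n4.depth = 30  [30]
9. n5.wid = 29  [terminal]
10. n6.hot = 17  [terminal]
11. n7.idx = 12  [terminal]
12. n4.cnt = false  [false]
13. n4.key = 13  [e.hot * 3 - 38]
14. n4.pre = 29  [e.hot + 12]
15. n8.mk = "mr"  ["mr"]
16. n9.wid = -3  [terminal]
17. n10.hot = 12  [terminal]
18. n11.wid = 11  [terminal]
19. n8.fin = true  [e.hot > 11]
20. n3.live = "ur"  ["ur"]
21. n12.depth = -9  [len(C.live) - 11]
22. n12.pre = 12  [len(C.live) + 10]
23. n13.wid = 1  [terminal]
24. n12.lim = true  [true]
25. n12.wid = 19  [f.wid + 18]
26. n2.lim = false  [B.wid > 19]
27. n1.live = "pw"  ["pw"]
28. n14.idx = true  [S.lim > 0]
29. n14.mk = false  [S.lim > 1]
30. n15.idx = 15  [terminal]
31. n16.lim = 15  [15]
32. n17.idx = true  [S.lim > 14]
33. n17.mk = true  [true]
34. n18.lim = -9  [-9]
35. n19.hot = 22  [terminal]
36. n18.val = -7  [e.hot + S.lim - 20]
37. n18.hot = "yz"  ["yz"]
38. n18.key = "xp"  ["xp"]
39. n20.depth = 19  [S.val * 3 + 40]
40. n21.wid = 11  [terminal]
41. n20.cnt = false  [A.depth == f.wid]
42. n20.key = 14  [14]
43. n20.pre = 0  [f.wid - 11]
44. n22.idx = true  [A.key == 14]
45. n22.mk = false  [A.pre > 0]
46. n23.hot = 15  [terminal]
47. n24.wid = 24  [terminal]
48. n25.idx = 17  [terminal]
49. n22.lim = false  [e.hot > 15]
50. n17.lim = false  [A.cnt == true]
51. n16.val = 26  [26]
52. n16.hot = "pk"  ["pk"]
53. n16.key = "rm"  ["rm"]
54. n14.lim = false  [S.val > 26]
55. n0.val = -4  [S.lim * 2 - 6]
56. n0.hot = "pwn"  [C.live ++ "n"]
57. n0.key = "rpw"  ["r" ++ C.live]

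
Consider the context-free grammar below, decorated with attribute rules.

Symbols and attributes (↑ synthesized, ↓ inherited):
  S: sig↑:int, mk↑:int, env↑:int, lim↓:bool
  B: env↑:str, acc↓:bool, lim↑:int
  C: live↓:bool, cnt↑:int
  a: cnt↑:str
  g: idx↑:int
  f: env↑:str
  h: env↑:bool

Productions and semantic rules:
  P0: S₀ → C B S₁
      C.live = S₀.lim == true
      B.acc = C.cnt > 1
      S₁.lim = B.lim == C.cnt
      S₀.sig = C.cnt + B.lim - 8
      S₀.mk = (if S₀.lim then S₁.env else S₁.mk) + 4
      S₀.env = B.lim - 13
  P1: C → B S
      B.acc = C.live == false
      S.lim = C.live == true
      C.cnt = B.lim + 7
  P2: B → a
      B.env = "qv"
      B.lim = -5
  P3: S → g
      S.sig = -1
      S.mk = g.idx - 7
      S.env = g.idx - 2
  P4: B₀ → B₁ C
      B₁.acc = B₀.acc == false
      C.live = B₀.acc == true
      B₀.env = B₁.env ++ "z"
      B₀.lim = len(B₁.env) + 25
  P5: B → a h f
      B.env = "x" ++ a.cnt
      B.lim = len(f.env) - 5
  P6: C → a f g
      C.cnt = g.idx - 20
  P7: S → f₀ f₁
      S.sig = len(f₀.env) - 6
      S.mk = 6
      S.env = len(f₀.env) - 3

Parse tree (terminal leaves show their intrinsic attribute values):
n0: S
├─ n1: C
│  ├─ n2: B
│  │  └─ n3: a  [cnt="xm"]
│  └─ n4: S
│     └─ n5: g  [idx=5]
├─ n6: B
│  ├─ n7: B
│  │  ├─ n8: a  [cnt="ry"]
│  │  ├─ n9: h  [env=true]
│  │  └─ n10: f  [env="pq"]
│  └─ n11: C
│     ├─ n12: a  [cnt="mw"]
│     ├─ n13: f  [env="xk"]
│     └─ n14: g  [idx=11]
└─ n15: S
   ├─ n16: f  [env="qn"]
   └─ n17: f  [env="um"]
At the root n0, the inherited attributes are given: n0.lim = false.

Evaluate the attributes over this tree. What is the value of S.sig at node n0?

1. n0.lim = false  [given at root]
2. n1.live = false  [S₀.lim == true]
3. n2.acc = true  [C.live == false]
4. n3.cnt = "xm"  [terminal]
5. n2.env = "qv"  ["qv"]
6. n2.lim = -5  [-5]
7. n4.lim = false  [C.live == true]
8. n5.idx = 5  [terminal]
9. n4.sig = -1  [-1]
10. n4.mk = -2  [g.idx - 7]
11. n4.env = 3  [g.idx - 2]
12. n1.cnt = 2  [B.lim + 7]
13. n6.acc = true  [C.cnt > 1]
14. n7.acc = false  [B₀.acc == false]
15. n8.cnt = "ry"  [terminal]
16. n9.env = true  [terminal]
17. n10.env = "pq"  [terminal]
18. n7.env = "xry"  ["x" ++ a.cnt]
19. n7.lim = -3  [len(f.env) - 5]
20. n11.live = true  [B₀.acc == true]
21. n12.cnt = "mw"  [terminal]
22. n13.env = "xk"  [terminal]
23. n14.idx = 11  [terminal]
24. n11.cnt = -9  [g.idx - 20]
25. n6.env = "xryz"  [B₁.env ++ "z"]
26. n6.lim = 28  [len(B₁.env) + 25]
27. n15.lim = false  [B.lim == C.cnt]
28. n16.env = "qn"  [terminal]
29. n17.env = "um"  [terminal]
30. n15.sig = -4  [len(f₀.env) - 6]
31. n15.mk = 6  [6]
32. n15.env = -1  [len(f₀.env) - 3]
33. n0.sig = 22  [C.cnt + B.lim - 8]
34. n0.mk = 10  [(if S₀.lim then S₁.env else S₁.mk) + 4]
35. n0.env = 15  [B.lim - 13]

22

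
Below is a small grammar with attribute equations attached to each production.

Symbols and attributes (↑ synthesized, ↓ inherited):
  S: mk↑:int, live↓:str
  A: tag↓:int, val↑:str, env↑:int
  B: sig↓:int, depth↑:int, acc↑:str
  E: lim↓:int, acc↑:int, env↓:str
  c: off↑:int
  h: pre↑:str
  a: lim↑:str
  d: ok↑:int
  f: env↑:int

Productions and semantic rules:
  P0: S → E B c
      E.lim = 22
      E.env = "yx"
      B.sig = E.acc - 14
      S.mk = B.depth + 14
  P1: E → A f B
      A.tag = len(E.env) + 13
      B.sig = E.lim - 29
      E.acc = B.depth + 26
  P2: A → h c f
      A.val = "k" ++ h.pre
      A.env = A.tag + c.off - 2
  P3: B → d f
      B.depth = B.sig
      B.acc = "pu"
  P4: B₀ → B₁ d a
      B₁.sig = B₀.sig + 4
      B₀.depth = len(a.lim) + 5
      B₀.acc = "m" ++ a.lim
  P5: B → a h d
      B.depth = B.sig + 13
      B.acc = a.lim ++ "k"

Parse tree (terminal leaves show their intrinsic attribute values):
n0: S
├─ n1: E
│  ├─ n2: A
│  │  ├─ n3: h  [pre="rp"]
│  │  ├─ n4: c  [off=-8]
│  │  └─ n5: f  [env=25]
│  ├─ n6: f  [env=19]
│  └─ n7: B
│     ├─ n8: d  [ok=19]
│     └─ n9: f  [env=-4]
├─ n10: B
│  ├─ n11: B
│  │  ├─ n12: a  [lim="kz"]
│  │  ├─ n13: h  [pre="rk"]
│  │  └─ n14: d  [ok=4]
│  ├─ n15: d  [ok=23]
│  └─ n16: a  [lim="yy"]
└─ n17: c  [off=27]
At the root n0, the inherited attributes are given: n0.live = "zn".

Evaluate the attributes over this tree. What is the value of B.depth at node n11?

22

1. n0.live = "zn"  [given at root]
2. n1.lim = 22  [22]
3. n1.env = "yx"  ["yx"]
4. n2.tag = 15  [len(E.env) + 13]
5. n3.pre = "rp"  [terminal]
6. n4.off = -8  [terminal]
7. n5.env = 25  [terminal]
8. n2.val = "krp"  ["k" ++ h.pre]
9. n2.env = 5  [A.tag + c.off - 2]
10. n6.env = 19  [terminal]
11. n7.sig = -7  [E.lim - 29]
12. n8.ok = 19  [terminal]
13. n9.env = -4  [terminal]
14. n7.depth = -7  [B.sig]
15. n7.acc = "pu"  ["pu"]
16. n1.acc = 19  [B.depth + 26]
17. n10.sig = 5  [E.acc - 14]
18. n11.sig = 9  [B₀.sig + 4]
19. n12.lim = "kz"  [terminal]
20. n13.pre = "rk"  [terminal]
21. n14.ok = 4  [terminal]
22. n11.depth = 22  [B.sig + 13]
23. n11.acc = "kzk"  [a.lim ++ "k"]
24. n15.ok = 23  [terminal]
25. n16.lim = "yy"  [terminal]
26. n10.depth = 7  [len(a.lim) + 5]
27. n10.acc = "myy"  ["m" ++ a.lim]
28. n17.off = 27  [terminal]
29. n0.mk = 21  [B.depth + 14]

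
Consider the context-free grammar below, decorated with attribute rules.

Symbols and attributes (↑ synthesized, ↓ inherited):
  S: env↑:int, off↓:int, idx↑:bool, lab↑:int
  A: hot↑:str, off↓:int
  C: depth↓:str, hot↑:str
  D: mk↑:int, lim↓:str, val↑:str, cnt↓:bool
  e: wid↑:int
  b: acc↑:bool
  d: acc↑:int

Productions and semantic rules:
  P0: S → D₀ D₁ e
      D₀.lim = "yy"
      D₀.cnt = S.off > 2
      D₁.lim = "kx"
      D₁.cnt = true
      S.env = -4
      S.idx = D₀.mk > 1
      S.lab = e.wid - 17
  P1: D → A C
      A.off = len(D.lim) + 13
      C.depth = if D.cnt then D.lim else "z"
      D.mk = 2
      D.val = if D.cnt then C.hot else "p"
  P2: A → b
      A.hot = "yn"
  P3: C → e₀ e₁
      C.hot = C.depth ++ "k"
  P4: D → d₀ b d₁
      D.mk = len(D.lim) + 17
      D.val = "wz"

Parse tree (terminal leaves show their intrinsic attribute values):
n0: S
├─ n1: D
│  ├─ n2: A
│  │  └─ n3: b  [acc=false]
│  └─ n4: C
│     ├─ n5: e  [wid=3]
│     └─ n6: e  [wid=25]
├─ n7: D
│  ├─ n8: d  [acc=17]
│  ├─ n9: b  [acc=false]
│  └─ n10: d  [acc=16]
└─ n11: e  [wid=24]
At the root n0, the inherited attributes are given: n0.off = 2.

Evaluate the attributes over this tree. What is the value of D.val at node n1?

"p"

1. n0.off = 2  [given at root]
2. n1.lim = "yy"  ["yy"]
3. n1.cnt = false  [S.off > 2]
4. n2.off = 15  [len(D.lim) + 13]
5. n3.acc = false  [terminal]
6. n2.hot = "yn"  ["yn"]
7. n4.depth = "z"  [if D.cnt then D.lim else "z"]
8. n5.wid = 3  [terminal]
9. n6.wid = 25  [terminal]
10. n4.hot = "zk"  [C.depth ++ "k"]
11. n1.mk = 2  [2]
12. n1.val = "p"  [if D.cnt then C.hot else "p"]
13. n7.lim = "kx"  ["kx"]
14. n7.cnt = true  [true]
15. n8.acc = 17  [terminal]
16. n9.acc = false  [terminal]
17. n10.acc = 16  [terminal]
18. n7.mk = 19  [len(D.lim) + 17]
19. n7.val = "wz"  ["wz"]
20. n11.wid = 24  [terminal]
21. n0.env = -4  [-4]
22. n0.idx = true  [D₀.mk > 1]
23. n0.lab = 7  [e.wid - 17]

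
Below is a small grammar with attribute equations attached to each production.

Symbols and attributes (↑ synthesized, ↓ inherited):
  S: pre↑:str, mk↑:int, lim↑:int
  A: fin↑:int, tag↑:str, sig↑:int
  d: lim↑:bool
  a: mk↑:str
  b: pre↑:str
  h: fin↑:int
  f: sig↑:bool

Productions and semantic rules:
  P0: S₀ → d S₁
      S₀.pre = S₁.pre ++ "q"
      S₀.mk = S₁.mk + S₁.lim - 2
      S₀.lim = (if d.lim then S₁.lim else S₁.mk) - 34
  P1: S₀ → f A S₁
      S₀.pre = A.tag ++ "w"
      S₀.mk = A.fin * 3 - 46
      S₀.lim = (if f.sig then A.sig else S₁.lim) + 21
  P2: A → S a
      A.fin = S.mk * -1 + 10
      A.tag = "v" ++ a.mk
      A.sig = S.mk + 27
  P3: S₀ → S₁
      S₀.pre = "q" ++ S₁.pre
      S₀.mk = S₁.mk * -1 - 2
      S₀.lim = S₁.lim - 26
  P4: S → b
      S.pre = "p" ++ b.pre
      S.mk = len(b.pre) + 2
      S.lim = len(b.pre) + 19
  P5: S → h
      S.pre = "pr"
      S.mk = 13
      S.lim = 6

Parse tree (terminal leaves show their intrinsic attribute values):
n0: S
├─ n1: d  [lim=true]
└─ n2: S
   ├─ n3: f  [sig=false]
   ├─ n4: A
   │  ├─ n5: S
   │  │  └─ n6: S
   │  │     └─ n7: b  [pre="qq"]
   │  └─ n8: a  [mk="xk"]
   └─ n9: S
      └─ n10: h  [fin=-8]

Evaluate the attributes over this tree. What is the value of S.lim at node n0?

-7

1. n1.lim = true  [terminal]
2. n3.sig = false  [terminal]
3. n7.pre = "qq"  [terminal]
4. n6.pre = "pqq"  ["p" ++ b.pre]
5. n6.mk = 4  [len(b.pre) + 2]
6. n6.lim = 21  [len(b.pre) + 19]
7. n5.pre = "qpqq"  ["q" ++ S₁.pre]
8. n5.mk = -6  [S₁.mk * -1 - 2]
9. n5.lim = -5  [S₁.lim - 26]
10. n8.mk = "xk"  [terminal]
11. n4.fin = 16  [S.mk * -1 + 10]
12. n4.tag = "vxk"  ["v" ++ a.mk]
13. n4.sig = 21  [S.mk + 27]
14. n10.fin = -8  [terminal]
15. n9.pre = "pr"  ["pr"]
16. n9.mk = 13  [13]
17. n9.lim = 6  [6]
18. n2.pre = "vxkw"  [A.tag ++ "w"]
19. n2.mk = 2  [A.fin * 3 - 46]
20. n2.lim = 27  [(if f.sig then A.sig else S₁.lim) + 21]
21. n0.pre = "vxkwq"  [S₁.pre ++ "q"]
22. n0.mk = 27  [S₁.mk + S₁.lim - 2]
23. n0.lim = -7  [(if d.lim then S₁.lim else S₁.mk) - 34]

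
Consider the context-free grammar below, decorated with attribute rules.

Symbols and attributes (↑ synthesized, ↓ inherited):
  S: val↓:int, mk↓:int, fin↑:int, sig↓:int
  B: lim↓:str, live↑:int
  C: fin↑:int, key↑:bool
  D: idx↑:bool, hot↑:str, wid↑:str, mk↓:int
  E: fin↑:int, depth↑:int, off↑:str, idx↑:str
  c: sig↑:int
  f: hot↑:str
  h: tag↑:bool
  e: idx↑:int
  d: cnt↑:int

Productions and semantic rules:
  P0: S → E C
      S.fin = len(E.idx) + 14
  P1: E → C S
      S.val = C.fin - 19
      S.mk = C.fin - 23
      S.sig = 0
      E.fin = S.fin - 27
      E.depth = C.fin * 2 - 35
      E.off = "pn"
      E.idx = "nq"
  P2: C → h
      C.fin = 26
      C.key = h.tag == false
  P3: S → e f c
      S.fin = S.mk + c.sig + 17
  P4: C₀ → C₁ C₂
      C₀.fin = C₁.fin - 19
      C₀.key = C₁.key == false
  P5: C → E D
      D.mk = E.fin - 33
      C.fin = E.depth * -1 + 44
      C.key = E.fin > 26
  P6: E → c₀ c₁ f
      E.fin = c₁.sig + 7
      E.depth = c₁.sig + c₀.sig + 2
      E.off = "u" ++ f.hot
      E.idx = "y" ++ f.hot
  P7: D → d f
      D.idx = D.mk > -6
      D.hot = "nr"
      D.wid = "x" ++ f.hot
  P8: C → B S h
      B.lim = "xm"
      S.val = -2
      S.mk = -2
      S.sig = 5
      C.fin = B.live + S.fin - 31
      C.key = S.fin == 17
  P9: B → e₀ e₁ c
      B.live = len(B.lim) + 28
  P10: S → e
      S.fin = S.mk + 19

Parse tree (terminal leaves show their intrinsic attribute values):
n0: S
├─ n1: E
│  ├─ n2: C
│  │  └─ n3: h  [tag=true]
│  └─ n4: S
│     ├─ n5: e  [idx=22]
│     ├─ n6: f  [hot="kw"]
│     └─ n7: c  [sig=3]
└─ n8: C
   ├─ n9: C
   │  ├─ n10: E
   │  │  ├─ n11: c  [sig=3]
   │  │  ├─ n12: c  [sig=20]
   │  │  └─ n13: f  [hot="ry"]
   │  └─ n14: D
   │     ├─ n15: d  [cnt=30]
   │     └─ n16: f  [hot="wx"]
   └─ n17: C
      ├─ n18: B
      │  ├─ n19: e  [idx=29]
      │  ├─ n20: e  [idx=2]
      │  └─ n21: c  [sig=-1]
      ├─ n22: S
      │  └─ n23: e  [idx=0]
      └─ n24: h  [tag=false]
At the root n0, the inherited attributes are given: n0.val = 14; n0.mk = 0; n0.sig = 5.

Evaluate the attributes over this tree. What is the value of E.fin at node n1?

-4

1. n0.val = 14  [given at root]
2. n0.mk = 0  [given at root]
3. n0.sig = 5  [given at root]
4. n3.tag = true  [terminal]
5. n2.fin = 26  [26]
6. n2.key = false  [h.tag == false]
7. n4.val = 7  [C.fin - 19]
8. n4.mk = 3  [C.fin - 23]
9. n4.sig = 0  [0]
10. n5.idx = 22  [terminal]
11. n6.hot = "kw"  [terminal]
12. n7.sig = 3  [terminal]
13. n4.fin = 23  [S.mk + c.sig + 17]
14. n1.fin = -4  [S.fin - 27]
15. n1.depth = 17  [C.fin * 2 - 35]
16. n1.off = "pn"  ["pn"]
17. n1.idx = "nq"  ["nq"]
18. n11.sig = 3  [terminal]
19. n12.sig = 20  [terminal]
20. n13.hot = "ry"  [terminal]
21. n10.fin = 27  [c₁.sig + 7]
22. n10.depth = 25  [c₁.sig + c₀.sig + 2]
23. n10.off = "ury"  ["u" ++ f.hot]
24. n10.idx = "yry"  ["y" ++ f.hot]
25. n14.mk = -6  [E.fin - 33]
26. n15.cnt = 30  [terminal]
27. n16.hot = "wx"  [terminal]
28. n14.idx = false  [D.mk > -6]
29. n14.hot = "nr"  ["nr"]
30. n14.wid = "xwx"  ["x" ++ f.hot]
31. n9.fin = 19  [E.depth * -1 + 44]
32. n9.key = true  [E.fin > 26]
33. n18.lim = "xm"  ["xm"]
34. n19.idx = 29  [terminal]
35. n20.idx = 2  [terminal]
36. n21.sig = -1  [terminal]
37. n18.live = 30  [len(B.lim) + 28]
38. n22.val = -2  [-2]
39. n22.mk = -2  [-2]
40. n22.sig = 5  [5]
41. n23.idx = 0  [terminal]
42. n22.fin = 17  [S.mk + 19]
43. n24.tag = false  [terminal]
44. n17.fin = 16  [B.live + S.fin - 31]
45. n17.key = true  [S.fin == 17]
46. n8.fin = 0  [C₁.fin - 19]
47. n8.key = false  [C₁.key == false]
48. n0.fin = 16  [len(E.idx) + 14]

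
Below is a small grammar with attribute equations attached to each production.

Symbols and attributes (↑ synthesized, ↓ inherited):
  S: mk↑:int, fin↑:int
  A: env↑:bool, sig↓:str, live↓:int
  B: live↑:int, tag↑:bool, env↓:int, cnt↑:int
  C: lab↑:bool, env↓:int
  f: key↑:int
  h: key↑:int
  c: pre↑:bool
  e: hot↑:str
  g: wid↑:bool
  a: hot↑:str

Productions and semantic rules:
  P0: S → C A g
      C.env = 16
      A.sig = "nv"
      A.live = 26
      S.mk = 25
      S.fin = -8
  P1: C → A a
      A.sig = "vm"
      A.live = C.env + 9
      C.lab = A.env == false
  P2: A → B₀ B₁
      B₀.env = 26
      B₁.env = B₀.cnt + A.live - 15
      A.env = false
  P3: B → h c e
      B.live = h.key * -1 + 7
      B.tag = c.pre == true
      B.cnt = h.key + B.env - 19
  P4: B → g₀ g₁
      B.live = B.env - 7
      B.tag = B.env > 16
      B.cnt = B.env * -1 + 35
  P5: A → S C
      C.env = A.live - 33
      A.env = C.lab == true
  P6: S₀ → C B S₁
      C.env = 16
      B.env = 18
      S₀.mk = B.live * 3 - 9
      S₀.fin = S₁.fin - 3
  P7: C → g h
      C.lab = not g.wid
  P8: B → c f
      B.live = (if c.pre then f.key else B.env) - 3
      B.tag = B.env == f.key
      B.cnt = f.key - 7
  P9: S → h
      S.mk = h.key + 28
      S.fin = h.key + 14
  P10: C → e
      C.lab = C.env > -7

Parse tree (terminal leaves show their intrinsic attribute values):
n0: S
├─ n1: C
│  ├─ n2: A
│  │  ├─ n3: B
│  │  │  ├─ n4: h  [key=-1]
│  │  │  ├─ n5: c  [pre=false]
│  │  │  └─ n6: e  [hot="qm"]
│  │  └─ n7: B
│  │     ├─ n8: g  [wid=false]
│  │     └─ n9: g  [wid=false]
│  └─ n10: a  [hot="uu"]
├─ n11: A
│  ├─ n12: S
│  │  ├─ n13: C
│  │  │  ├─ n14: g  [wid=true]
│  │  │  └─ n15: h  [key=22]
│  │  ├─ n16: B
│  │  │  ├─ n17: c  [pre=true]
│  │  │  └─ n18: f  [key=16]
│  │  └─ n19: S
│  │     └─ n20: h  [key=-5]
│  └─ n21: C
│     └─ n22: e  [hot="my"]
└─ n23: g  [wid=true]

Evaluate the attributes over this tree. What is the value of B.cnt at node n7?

1. n1.env = 16  [16]
2. n2.sig = "vm"  ["vm"]
3. n2.live = 25  [C.env + 9]
4. n3.env = 26  [26]
5. n4.key = -1  [terminal]
6. n5.pre = false  [terminal]
7. n6.hot = "qm"  [terminal]
8. n3.live = 8  [h.key * -1 + 7]
9. n3.tag = false  [c.pre == true]
10. n3.cnt = 6  [h.key + B.env - 19]
11. n7.env = 16  [B₀.cnt + A.live - 15]
12. n8.wid = false  [terminal]
13. n9.wid = false  [terminal]
14. n7.live = 9  [B.env - 7]
15. n7.tag = false  [B.env > 16]
16. n7.cnt = 19  [B.env * -1 + 35]
17. n2.env = false  [false]
18. n10.hot = "uu"  [terminal]
19. n1.lab = true  [A.env == false]
20. n11.sig = "nv"  ["nv"]
21. n11.live = 26  [26]
22. n13.env = 16  [16]
23. n14.wid = true  [terminal]
24. n15.key = 22  [terminal]
25. n13.lab = false  [not g.wid]
26. n16.env = 18  [18]
27. n17.pre = true  [terminal]
28. n18.key = 16  [terminal]
29. n16.live = 13  [(if c.pre then f.key else B.env) - 3]
30. n16.tag = false  [B.env == f.key]
31. n16.cnt = 9  [f.key - 7]
32. n20.key = -5  [terminal]
33. n19.mk = 23  [h.key + 28]
34. n19.fin = 9  [h.key + 14]
35. n12.mk = 30  [B.live * 3 - 9]
36. n12.fin = 6  [S₁.fin - 3]
37. n21.env = -7  [A.live - 33]
38. n22.hot = "my"  [terminal]
39. n21.lab = false  [C.env > -7]
40. n11.env = false  [C.lab == true]
41. n23.wid = true  [terminal]
42. n0.mk = 25  [25]
43. n0.fin = -8  [-8]

19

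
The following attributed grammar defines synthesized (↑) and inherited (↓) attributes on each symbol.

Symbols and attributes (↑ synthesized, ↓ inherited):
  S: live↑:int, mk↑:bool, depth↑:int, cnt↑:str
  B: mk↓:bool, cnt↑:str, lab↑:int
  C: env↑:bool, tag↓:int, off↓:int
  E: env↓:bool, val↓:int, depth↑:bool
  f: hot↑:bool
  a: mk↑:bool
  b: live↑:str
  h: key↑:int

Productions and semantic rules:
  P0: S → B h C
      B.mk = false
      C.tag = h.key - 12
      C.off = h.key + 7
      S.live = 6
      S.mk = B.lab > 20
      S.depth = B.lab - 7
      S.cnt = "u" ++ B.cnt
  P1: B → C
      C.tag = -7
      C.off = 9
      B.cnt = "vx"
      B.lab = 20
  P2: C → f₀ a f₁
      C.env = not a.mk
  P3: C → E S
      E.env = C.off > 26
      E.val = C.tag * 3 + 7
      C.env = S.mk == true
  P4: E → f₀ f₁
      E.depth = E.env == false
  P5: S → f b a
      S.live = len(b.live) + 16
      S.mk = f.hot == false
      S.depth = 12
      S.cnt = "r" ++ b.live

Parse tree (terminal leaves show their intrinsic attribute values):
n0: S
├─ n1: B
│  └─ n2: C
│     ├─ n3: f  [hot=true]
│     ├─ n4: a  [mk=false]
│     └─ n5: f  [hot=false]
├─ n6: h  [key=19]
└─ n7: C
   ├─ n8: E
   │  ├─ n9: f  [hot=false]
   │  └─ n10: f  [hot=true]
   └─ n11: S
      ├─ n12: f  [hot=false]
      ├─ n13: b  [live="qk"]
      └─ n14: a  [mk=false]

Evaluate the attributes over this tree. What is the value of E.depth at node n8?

true

1. n1.mk = false  [false]
2. n2.tag = -7  [-7]
3. n2.off = 9  [9]
4. n3.hot = true  [terminal]
5. n4.mk = false  [terminal]
6. n5.hot = false  [terminal]
7. n2.env = true  [not a.mk]
8. n1.cnt = "vx"  ["vx"]
9. n1.lab = 20  [20]
10. n6.key = 19  [terminal]
11. n7.tag = 7  [h.key - 12]
12. n7.off = 26  [h.key + 7]
13. n8.env = false  [C.off > 26]
14. n8.val = 28  [C.tag * 3 + 7]
15. n9.hot = false  [terminal]
16. n10.hot = true  [terminal]
17. n8.depth = true  [E.env == false]
18. n12.hot = false  [terminal]
19. n13.live = "qk"  [terminal]
20. n14.mk = false  [terminal]
21. n11.live = 18  [len(b.live) + 16]
22. n11.mk = true  [f.hot == false]
23. n11.depth = 12  [12]
24. n11.cnt = "rqk"  ["r" ++ b.live]
25. n7.env = true  [S.mk == true]
26. n0.live = 6  [6]
27. n0.mk = false  [B.lab > 20]
28. n0.depth = 13  [B.lab - 7]
29. n0.cnt = "uvx"  ["u" ++ B.cnt]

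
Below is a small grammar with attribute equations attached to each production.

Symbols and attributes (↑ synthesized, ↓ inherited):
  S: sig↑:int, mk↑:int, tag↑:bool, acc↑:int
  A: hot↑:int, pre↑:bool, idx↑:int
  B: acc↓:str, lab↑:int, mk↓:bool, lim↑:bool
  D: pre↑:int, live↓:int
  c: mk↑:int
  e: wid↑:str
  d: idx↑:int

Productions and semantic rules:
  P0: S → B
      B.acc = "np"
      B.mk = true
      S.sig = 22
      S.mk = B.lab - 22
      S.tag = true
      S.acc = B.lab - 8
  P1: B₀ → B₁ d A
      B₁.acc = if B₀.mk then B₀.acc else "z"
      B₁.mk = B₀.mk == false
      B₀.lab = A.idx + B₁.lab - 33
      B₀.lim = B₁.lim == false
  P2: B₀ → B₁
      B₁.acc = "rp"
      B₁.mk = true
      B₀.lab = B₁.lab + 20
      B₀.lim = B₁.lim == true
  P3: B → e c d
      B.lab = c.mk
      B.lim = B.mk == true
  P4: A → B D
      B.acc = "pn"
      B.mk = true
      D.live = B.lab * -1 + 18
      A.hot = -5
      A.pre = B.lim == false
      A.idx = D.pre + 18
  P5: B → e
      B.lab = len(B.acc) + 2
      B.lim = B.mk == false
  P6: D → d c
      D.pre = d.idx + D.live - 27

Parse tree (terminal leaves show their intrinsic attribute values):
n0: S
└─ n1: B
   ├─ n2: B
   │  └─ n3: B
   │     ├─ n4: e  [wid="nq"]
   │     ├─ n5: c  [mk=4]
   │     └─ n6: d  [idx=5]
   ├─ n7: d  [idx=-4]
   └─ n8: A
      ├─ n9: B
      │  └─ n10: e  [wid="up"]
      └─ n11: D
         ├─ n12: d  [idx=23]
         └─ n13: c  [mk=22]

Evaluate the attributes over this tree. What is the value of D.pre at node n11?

10

1. n1.acc = "np"  ["np"]
2. n1.mk = true  [true]
3. n2.acc = "np"  [if B₀.mk then B₀.acc else "z"]
4. n2.mk = false  [B₀.mk == false]
5. n3.acc = "rp"  ["rp"]
6. n3.mk = true  [true]
7. n4.wid = "nq"  [terminal]
8. n5.mk = 4  [terminal]
9. n6.idx = 5  [terminal]
10. n3.lab = 4  [c.mk]
11. n3.lim = true  [B.mk == true]
12. n2.lab = 24  [B₁.lab + 20]
13. n2.lim = true  [B₁.lim == true]
14. n7.idx = -4  [terminal]
15. n9.acc = "pn"  ["pn"]
16. n9.mk = true  [true]
17. n10.wid = "up"  [terminal]
18. n9.lab = 4  [len(B.acc) + 2]
19. n9.lim = false  [B.mk == false]
20. n11.live = 14  [B.lab * -1 + 18]
21. n12.idx = 23  [terminal]
22. n13.mk = 22  [terminal]
23. n11.pre = 10  [d.idx + D.live - 27]
24. n8.hot = -5  [-5]
25. n8.pre = true  [B.lim == false]
26. n8.idx = 28  [D.pre + 18]
27. n1.lab = 19  [A.idx + B₁.lab - 33]
28. n1.lim = false  [B₁.lim == false]
29. n0.sig = 22  [22]
30. n0.mk = -3  [B.lab - 22]
31. n0.tag = true  [true]
32. n0.acc = 11  [B.lab - 8]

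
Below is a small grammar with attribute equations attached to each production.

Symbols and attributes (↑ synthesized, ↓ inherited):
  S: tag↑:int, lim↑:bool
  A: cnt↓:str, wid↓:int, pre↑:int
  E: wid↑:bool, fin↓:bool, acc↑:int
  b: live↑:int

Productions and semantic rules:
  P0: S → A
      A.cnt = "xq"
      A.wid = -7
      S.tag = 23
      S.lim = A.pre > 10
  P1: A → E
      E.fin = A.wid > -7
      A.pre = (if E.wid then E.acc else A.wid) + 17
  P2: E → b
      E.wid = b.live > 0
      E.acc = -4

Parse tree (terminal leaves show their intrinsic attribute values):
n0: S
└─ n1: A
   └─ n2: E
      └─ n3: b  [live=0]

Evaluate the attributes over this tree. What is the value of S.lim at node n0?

1. n1.cnt = "xq"  ["xq"]
2. n1.wid = -7  [-7]
3. n2.fin = false  [A.wid > -7]
4. n3.live = 0  [terminal]
5. n2.wid = false  [b.live > 0]
6. n2.acc = -4  [-4]
7. n1.pre = 10  [(if E.wid then E.acc else A.wid) + 17]
8. n0.tag = 23  [23]
9. n0.lim = false  [A.pre > 10]

false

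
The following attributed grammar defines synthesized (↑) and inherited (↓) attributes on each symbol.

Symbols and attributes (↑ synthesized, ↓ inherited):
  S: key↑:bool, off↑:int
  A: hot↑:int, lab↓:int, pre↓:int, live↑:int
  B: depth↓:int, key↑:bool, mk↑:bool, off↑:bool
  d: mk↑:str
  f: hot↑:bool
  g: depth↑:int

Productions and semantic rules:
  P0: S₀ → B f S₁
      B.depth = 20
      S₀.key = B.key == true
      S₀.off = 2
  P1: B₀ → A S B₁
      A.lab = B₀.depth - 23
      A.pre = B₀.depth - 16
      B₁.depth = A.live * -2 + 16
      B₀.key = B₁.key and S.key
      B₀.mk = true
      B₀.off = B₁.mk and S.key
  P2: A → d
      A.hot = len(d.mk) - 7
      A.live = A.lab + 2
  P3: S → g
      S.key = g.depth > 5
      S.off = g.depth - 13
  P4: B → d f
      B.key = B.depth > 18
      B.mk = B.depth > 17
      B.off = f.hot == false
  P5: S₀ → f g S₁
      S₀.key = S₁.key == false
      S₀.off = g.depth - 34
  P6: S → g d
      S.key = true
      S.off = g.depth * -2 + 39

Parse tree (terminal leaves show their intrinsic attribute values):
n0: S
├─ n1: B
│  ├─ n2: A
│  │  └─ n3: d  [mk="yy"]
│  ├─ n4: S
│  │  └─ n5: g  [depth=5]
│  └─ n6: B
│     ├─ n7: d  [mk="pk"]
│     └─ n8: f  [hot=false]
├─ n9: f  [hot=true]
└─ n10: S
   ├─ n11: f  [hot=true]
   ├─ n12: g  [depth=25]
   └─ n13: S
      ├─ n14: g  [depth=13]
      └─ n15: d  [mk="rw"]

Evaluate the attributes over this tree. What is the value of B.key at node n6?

1. n1.depth = 20  [20]
2. n2.lab = -3  [B₀.depth - 23]
3. n2.pre = 4  [B₀.depth - 16]
4. n3.mk = "yy"  [terminal]
5. n2.hot = -5  [len(d.mk) - 7]
6. n2.live = -1  [A.lab + 2]
7. n5.depth = 5  [terminal]
8. n4.key = false  [g.depth > 5]
9. n4.off = -8  [g.depth - 13]
10. n6.depth = 18  [A.live * -2 + 16]
11. n7.mk = "pk"  [terminal]
12. n8.hot = false  [terminal]
13. n6.key = false  [B.depth > 18]
14. n6.mk = true  [B.depth > 17]
15. n6.off = true  [f.hot == false]
16. n1.key = false  [B₁.key and S.key]
17. n1.mk = true  [true]
18. n1.off = false  [B₁.mk and S.key]
19. n9.hot = true  [terminal]
20. n11.hot = true  [terminal]
21. n12.depth = 25  [terminal]
22. n14.depth = 13  [terminal]
23. n15.mk = "rw"  [terminal]
24. n13.key = true  [true]
25. n13.off = 13  [g.depth * -2 + 39]
26. n10.key = false  [S₁.key == false]
27. n10.off = -9  [g.depth - 34]
28. n0.key = false  [B.key == true]
29. n0.off = 2  [2]

false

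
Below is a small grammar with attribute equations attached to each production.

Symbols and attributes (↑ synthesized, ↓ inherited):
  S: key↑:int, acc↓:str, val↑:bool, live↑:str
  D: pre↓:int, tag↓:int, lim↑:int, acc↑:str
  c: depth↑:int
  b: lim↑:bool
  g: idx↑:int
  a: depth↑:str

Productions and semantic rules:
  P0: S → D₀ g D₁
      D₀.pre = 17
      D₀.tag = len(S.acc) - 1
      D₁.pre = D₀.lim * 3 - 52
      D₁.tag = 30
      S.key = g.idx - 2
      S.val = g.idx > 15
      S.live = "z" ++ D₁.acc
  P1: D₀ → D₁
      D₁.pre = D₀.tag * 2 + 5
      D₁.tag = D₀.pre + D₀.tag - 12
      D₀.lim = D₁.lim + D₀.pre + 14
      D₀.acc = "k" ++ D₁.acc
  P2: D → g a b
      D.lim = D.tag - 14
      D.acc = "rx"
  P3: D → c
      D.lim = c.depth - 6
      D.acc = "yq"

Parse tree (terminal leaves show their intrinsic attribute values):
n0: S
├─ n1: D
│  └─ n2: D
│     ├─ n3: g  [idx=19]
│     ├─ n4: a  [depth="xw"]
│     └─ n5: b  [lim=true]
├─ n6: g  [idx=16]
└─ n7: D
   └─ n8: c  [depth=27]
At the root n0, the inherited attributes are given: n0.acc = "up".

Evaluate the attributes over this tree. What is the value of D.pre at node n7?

1. n0.acc = "up"  [given at root]
2. n1.pre = 17  [17]
3. n1.tag = 1  [len(S.acc) - 1]
4. n2.pre = 7  [D₀.tag * 2 + 5]
5. n2.tag = 6  [D₀.pre + D₀.tag - 12]
6. n3.idx = 19  [terminal]
7. n4.depth = "xw"  [terminal]
8. n5.lim = true  [terminal]
9. n2.lim = -8  [D.tag - 14]
10. n2.acc = "rx"  ["rx"]
11. n1.lim = 23  [D₁.lim + D₀.pre + 14]
12. n1.acc = "krx"  ["k" ++ D₁.acc]
13. n6.idx = 16  [terminal]
14. n7.pre = 17  [D₀.lim * 3 - 52]
15. n7.tag = 30  [30]
16. n8.depth = 27  [terminal]
17. n7.lim = 21  [c.depth - 6]
18. n7.acc = "yq"  ["yq"]
19. n0.key = 14  [g.idx - 2]
20. n0.val = true  [g.idx > 15]
21. n0.live = "zyq"  ["z" ++ D₁.acc]

17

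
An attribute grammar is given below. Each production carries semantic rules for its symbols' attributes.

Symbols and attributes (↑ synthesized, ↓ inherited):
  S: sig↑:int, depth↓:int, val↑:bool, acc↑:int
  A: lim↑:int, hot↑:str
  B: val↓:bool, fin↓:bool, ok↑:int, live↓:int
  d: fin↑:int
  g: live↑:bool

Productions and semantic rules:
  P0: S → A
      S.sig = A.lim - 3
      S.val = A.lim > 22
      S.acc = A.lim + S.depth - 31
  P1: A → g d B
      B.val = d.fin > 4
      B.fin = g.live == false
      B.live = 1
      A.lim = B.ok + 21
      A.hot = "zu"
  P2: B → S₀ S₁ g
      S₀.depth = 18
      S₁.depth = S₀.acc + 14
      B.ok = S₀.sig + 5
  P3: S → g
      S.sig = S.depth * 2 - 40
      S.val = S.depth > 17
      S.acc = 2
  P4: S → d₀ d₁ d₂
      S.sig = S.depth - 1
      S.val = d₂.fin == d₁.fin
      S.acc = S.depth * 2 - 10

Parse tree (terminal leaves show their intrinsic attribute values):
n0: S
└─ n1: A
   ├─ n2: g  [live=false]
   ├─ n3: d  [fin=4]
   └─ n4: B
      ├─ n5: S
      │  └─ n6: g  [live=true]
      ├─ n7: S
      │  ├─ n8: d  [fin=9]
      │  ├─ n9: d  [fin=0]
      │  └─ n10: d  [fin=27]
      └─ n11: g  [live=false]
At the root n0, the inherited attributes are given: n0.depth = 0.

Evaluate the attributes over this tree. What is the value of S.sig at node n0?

19

1. n0.depth = 0  [given at root]
2. n2.live = false  [terminal]
3. n3.fin = 4  [terminal]
4. n4.val = false  [d.fin > 4]
5. n4.fin = true  [g.live == false]
6. n4.live = 1  [1]
7. n5.depth = 18  [18]
8. n6.live = true  [terminal]
9. n5.sig = -4  [S.depth * 2 - 40]
10. n5.val = true  [S.depth > 17]
11. n5.acc = 2  [2]
12. n7.depth = 16  [S₀.acc + 14]
13. n8.fin = 9  [terminal]
14. n9.fin = 0  [terminal]
15. n10.fin = 27  [terminal]
16. n7.sig = 15  [S.depth - 1]
17. n7.val = false  [d₂.fin == d₁.fin]
18. n7.acc = 22  [S.depth * 2 - 10]
19. n11.live = false  [terminal]
20. n4.ok = 1  [S₀.sig + 5]
21. n1.lim = 22  [B.ok + 21]
22. n1.hot = "zu"  ["zu"]
23. n0.sig = 19  [A.lim - 3]
24. n0.val = false  [A.lim > 22]
25. n0.acc = -9  [A.lim + S.depth - 31]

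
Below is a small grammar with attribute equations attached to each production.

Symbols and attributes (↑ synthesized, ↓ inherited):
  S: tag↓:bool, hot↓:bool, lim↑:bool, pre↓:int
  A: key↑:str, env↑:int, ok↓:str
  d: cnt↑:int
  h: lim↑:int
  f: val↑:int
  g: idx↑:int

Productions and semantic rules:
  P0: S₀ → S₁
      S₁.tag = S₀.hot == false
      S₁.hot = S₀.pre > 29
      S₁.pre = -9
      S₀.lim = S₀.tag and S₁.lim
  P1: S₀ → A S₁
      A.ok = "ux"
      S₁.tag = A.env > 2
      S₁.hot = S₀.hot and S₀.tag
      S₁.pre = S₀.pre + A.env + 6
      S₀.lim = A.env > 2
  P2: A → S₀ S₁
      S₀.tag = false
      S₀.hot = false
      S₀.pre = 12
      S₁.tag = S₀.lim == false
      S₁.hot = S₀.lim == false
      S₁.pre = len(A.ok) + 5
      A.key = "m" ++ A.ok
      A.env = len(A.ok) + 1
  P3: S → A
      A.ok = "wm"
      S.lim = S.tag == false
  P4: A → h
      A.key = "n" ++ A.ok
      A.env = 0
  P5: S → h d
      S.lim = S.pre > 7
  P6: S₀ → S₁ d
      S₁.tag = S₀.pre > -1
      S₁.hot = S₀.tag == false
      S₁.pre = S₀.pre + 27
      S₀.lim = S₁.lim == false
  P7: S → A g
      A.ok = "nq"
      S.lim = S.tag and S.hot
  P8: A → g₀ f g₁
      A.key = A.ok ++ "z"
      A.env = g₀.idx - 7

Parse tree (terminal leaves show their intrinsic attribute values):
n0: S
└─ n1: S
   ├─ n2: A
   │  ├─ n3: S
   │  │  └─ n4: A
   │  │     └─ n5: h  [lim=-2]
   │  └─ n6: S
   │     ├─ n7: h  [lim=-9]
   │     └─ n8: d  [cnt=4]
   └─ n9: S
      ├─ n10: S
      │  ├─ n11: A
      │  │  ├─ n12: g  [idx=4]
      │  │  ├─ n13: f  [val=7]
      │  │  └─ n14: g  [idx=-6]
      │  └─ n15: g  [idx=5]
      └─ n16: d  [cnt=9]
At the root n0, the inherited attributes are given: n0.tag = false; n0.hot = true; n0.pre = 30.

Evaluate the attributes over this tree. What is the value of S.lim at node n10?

1. n0.tag = false  [given at root]
2. n0.hot = true  [given at root]
3. n0.pre = 30  [given at root]
4. n1.tag = false  [S₀.hot == false]
5. n1.hot = true  [S₀.pre > 29]
6. n1.pre = -9  [-9]
7. n2.ok = "ux"  ["ux"]
8. n3.tag = false  [false]
9. n3.hot = false  [false]
10. n3.pre = 12  [12]
11. n4.ok = "wm"  ["wm"]
12. n5.lim = -2  [terminal]
13. n4.key = "nwm"  ["n" ++ A.ok]
14. n4.env = 0  [0]
15. n3.lim = true  [S.tag == false]
16. n6.tag = false  [S₀.lim == false]
17. n6.hot = false  [S₀.lim == false]
18. n6.pre = 7  [len(A.ok) + 5]
19. n7.lim = -9  [terminal]
20. n8.cnt = 4  [terminal]
21. n6.lim = false  [S.pre > 7]
22. n2.key = "mux"  ["m" ++ A.ok]
23. n2.env = 3  [len(A.ok) + 1]
24. n9.tag = true  [A.env > 2]
25. n9.hot = false  [S₀.hot and S₀.tag]
26. n9.pre = 0  [S₀.pre + A.env + 6]
27. n10.tag = true  [S₀.pre > -1]
28. n10.hot = false  [S₀.tag == false]
29. n10.pre = 27  [S₀.pre + 27]
30. n11.ok = "nq"  ["nq"]
31. n12.idx = 4  [terminal]
32. n13.val = 7  [terminal]
33. n14.idx = -6  [terminal]
34. n11.key = "nqz"  [A.ok ++ "z"]
35. n11.env = -3  [g₀.idx - 7]
36. n15.idx = 5  [terminal]
37. n10.lim = false  [S.tag and S.hot]
38. n16.cnt = 9  [terminal]
39. n9.lim = true  [S₁.lim == false]
40. n1.lim = true  [A.env > 2]
41. n0.lim = false  [S₀.tag and S₁.lim]

false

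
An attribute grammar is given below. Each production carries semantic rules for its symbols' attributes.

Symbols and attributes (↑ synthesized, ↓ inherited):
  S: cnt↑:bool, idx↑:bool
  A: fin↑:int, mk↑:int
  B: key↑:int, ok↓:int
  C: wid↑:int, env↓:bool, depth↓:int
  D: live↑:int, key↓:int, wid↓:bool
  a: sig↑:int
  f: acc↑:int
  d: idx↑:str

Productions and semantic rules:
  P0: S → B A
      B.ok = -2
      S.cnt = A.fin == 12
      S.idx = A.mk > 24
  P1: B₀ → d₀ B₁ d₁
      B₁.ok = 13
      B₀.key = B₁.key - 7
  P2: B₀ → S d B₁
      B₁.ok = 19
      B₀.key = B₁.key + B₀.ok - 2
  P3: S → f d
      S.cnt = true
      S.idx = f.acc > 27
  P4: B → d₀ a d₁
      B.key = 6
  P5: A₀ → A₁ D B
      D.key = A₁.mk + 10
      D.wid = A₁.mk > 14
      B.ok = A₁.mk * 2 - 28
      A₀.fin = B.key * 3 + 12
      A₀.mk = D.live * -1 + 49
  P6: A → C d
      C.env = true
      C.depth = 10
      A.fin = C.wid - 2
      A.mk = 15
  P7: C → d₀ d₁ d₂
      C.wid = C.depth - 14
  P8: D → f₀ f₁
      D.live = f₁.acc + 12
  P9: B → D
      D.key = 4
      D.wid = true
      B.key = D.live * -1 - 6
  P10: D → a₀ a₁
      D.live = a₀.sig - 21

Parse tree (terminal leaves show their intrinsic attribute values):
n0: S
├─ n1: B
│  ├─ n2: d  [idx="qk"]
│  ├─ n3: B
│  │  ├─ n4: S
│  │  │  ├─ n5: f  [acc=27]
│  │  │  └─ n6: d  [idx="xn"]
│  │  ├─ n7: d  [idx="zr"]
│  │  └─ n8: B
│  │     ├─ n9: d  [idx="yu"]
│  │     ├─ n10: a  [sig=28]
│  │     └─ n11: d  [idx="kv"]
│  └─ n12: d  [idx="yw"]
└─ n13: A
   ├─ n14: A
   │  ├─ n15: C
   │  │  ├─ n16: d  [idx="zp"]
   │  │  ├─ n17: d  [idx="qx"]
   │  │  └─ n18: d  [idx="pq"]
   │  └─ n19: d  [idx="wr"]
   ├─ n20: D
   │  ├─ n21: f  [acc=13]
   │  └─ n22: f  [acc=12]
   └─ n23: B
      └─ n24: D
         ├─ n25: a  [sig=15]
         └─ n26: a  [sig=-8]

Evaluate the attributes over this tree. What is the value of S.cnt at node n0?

true

1. n1.ok = -2  [-2]
2. n2.idx = "qk"  [terminal]
3. n3.ok = 13  [13]
4. n5.acc = 27  [terminal]
5. n6.idx = "xn"  [terminal]
6. n4.cnt = true  [true]
7. n4.idx = false  [f.acc > 27]
8. n7.idx = "zr"  [terminal]
9. n8.ok = 19  [19]
10. n9.idx = "yu"  [terminal]
11. n10.sig = 28  [terminal]
12. n11.idx = "kv"  [terminal]
13. n8.key = 6  [6]
14. n3.key = 17  [B₁.key + B₀.ok - 2]
15. n12.idx = "yw"  [terminal]
16. n1.key = 10  [B₁.key - 7]
17. n15.env = true  [true]
18. n15.depth = 10  [10]
19. n16.idx = "zp"  [terminal]
20. n17.idx = "qx"  [terminal]
21. n18.idx = "pq"  [terminal]
22. n15.wid = -4  [C.depth - 14]
23. n19.idx = "wr"  [terminal]
24. n14.fin = -6  [C.wid - 2]
25. n14.mk = 15  [15]
26. n20.key = 25  [A₁.mk + 10]
27. n20.wid = true  [A₁.mk > 14]
28. n21.acc = 13  [terminal]
29. n22.acc = 12  [terminal]
30. n20.live = 24  [f₁.acc + 12]
31. n23.ok = 2  [A₁.mk * 2 - 28]
32. n24.key = 4  [4]
33. n24.wid = true  [true]
34. n25.sig = 15  [terminal]
35. n26.sig = -8  [terminal]
36. n24.live = -6  [a₀.sig - 21]
37. n23.key = 0  [D.live * -1 - 6]
38. n13.fin = 12  [B.key * 3 + 12]
39. n13.mk = 25  [D.live * -1 + 49]
40. n0.cnt = true  [A.fin == 12]
41. n0.idx = true  [A.mk > 24]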